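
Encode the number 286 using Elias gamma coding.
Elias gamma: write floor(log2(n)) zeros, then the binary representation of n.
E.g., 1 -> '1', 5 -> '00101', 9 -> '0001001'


num_bits = floor(log2(286)) + 1 = 9
leading_zeros = num_bits - 1 = 8
binary(286) = 100011110

Elias gamma(286) = '00000000' + '100011110' = 00000000100011110 (17 bits)


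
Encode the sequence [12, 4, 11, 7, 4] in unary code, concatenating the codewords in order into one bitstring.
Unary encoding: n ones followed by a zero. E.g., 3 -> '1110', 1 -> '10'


Encode each number as n ones followed by a terminating 0:
  12 -> 1111111111110 (13 bits)
  4 -> 11110 (5 bits)
  11 -> 111111111110 (12 bits)
  7 -> 11111110 (8 bits)
  4 -> 11110 (5 bits)
Total length = 13 + 5 + 12 + 8 + 5 = 43 bits.

Unary([12, 4, 11, 7, 4]) = 1111111111110111101111111111101111111011110 (43 bits)


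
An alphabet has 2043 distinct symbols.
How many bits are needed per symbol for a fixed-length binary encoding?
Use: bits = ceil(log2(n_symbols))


log2(2043) = 10.9965
Bracket: 2^10 = 1024 < 2043 <= 2^11 = 2048
So ceil(log2(2043)) = 11

bits = ceil(log2(2043)) = ceil(10.9965) = 11 bits


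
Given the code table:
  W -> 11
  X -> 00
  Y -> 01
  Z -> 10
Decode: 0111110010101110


Decoding:
01 -> Y
11 -> W
11 -> W
00 -> X
10 -> Z
10 -> Z
11 -> W
10 -> Z


Result: YWWXZZWZ


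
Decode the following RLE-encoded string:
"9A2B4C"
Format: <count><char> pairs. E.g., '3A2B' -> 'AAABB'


Expanding each <count><char> pair:
  9A -> 'AAAAAAAAA'
  2B -> 'BB'
  4C -> 'CCCC'

Decoded = AAAAAAAAABBCCCC


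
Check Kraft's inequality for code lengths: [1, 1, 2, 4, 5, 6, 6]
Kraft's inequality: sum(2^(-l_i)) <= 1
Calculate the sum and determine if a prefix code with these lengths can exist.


Sum = 2^(-1) + 2^(-1) + 2^(-2) + 2^(-4) + 2^(-5) + 2^(-6) + 2^(-6)
    = 0.5 + 0.5 + 0.25 + 0.0625 + 0.03125 + 0.015625 + 0.015625
    = 88/64 = 1.375
Since 1.375 > 1, Kraft's inequality is NOT satisfied.
A prefix code with these lengths CANNOT exist.

Kraft sum = 1.375. Not satisfied.


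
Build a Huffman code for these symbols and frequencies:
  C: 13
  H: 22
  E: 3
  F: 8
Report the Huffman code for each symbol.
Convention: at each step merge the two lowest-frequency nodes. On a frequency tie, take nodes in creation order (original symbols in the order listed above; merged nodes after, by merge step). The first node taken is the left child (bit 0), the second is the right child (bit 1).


Huffman tree construction:
Step 1: Merge E(3) + F(8) = 11
Step 2: Merge (E+F)(11) + C(13) = 24
Step 3: Merge H(22) + ((E+F)+C)(24) = 46
Read each symbol's code off the tree from the root (left child = 0, right child = 1).

Codes:
  C: 11 (length 2)
  H: 0 (length 1)
  E: 100 (length 3)
  F: 101 (length 3)
Average code length: 81/46 = 1.7609 bits/symbol


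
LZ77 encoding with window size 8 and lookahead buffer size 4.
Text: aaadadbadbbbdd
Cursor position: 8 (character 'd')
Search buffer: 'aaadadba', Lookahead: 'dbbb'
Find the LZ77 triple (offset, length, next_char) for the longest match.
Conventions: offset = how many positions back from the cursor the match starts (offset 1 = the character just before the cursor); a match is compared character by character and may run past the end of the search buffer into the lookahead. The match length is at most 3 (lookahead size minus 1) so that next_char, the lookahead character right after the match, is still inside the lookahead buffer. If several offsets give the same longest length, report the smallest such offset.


Try each offset into the search buffer:
  offset=1 (pos 7, char 'a'): match length 0
  offset=2 (pos 6, char 'b'): match length 0
  offset=3 (pos 5, char 'd'): match length 2
  offset=4 (pos 4, char 'a'): match length 0
  offset=5 (pos 3, char 'd'): match length 1
  offset=6 (pos 2, char 'a'): match length 0
  offset=7 (pos 1, char 'a'): match length 0
  offset=8 (pos 0, char 'a'): match length 0
Longest match has length 2 at offset 3.
next_char = character at position 8 + 2 = 10 -> 'b'

Best match: offset=3, length=2 (matching 'db' starting at position 5)
LZ77 triple: (3, 2, 'b')


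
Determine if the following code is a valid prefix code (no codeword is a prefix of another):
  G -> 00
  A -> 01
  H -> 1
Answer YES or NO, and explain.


Checking each pair (does one codeword prefix another?):
  G='00' vs A='01': no prefix
  G='00' vs H='1': no prefix
  A='01' vs G='00': no prefix
  A='01' vs H='1': no prefix
  H='1' vs G='00': no prefix
  H='1' vs A='01': no prefix
No violation found over all pairs.

YES -- this is a valid prefix code. No codeword is a prefix of any other codeword.


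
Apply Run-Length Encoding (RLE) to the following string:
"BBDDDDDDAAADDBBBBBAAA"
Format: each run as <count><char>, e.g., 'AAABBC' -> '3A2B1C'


Scanning runs left to right:
  i=0: run of 'B' x 2 -> '2B'
  i=2: run of 'D' x 6 -> '6D'
  i=8: run of 'A' x 3 -> '3A'
  i=11: run of 'D' x 2 -> '2D'
  i=13: run of 'B' x 5 -> '5B'
  i=18: run of 'A' x 3 -> '3A'

RLE = 2B6D3A2D5B3A


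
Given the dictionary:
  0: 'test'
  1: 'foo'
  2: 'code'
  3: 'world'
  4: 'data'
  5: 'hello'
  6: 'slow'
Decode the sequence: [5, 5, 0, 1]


Look up each index in the dictionary:
  5 -> 'hello'
  5 -> 'hello'
  0 -> 'test'
  1 -> 'foo'

Decoded: "hello hello test foo"


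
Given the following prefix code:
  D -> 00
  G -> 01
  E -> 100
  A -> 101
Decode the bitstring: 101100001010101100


Decoding step by step:
Bits 101 -> A
Bits 100 -> E
Bits 00 -> D
Bits 101 -> A
Bits 01 -> G
Bits 01 -> G
Bits 100 -> E


Decoded message: AEDAGGE


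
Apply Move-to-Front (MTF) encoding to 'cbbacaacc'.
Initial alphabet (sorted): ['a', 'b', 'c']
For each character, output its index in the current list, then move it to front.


MTF encoding:
'c': index 2 in ['a', 'b', 'c'] -> ['c', 'a', 'b']
'b': index 2 in ['c', 'a', 'b'] -> ['b', 'c', 'a']
'b': index 0 in ['b', 'c', 'a'] -> ['b', 'c', 'a']
'a': index 2 in ['b', 'c', 'a'] -> ['a', 'b', 'c']
'c': index 2 in ['a', 'b', 'c'] -> ['c', 'a', 'b']
'a': index 1 in ['c', 'a', 'b'] -> ['a', 'c', 'b']
'a': index 0 in ['a', 'c', 'b'] -> ['a', 'c', 'b']
'c': index 1 in ['a', 'c', 'b'] -> ['c', 'a', 'b']
'c': index 0 in ['c', 'a', 'b'] -> ['c', 'a', 'b']


Output: [2, 2, 0, 2, 2, 1, 0, 1, 0]


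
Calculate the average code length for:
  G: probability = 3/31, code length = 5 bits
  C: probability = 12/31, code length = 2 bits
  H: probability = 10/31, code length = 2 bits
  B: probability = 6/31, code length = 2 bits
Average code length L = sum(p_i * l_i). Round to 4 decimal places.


Weighted contributions p_i * l_i:
  G: (3/31) * 5 = 15/31
  C: (12/31) * 2 = 24/31
  H: (10/31) * 2 = 20/31
  B: (6/31) * 2 = 12/31
Sum = (15 + 24 + 20 + 12)/31 = 71/31

L = 71/31 = 2.2903 bits/symbol


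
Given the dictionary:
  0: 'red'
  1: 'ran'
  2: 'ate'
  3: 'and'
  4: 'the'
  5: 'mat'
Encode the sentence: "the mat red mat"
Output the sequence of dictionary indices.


Look up each word in the dictionary:
  'the' -> 4
  'mat' -> 5
  'red' -> 0
  'mat' -> 5

Encoded: [4, 5, 0, 5]


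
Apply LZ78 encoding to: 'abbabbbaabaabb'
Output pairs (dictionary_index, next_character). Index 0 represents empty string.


LZ78 encoding steps:
Dictionary: {0: ''}
Step 1: w='' (idx 0), next='a' -> output (0, 'a'), add 'a' as idx 1
Step 2: w='' (idx 0), next='b' -> output (0, 'b'), add 'b' as idx 2
Step 3: w='b' (idx 2), next='a' -> output (2, 'a'), add 'ba' as idx 3
Step 4: w='b' (idx 2), next='b' -> output (2, 'b'), add 'bb' as idx 4
Step 5: w='ba' (idx 3), next='a' -> output (3, 'a'), add 'baa' as idx 5
Step 6: w='baa' (idx 5), next='b' -> output (5, 'b'), add 'baab' as idx 6
Step 7: w='b' (idx 2), end of input -> output (2, '')


Encoded: [(0, 'a'), (0, 'b'), (2, 'a'), (2, 'b'), (3, 'a'), (5, 'b'), (2, '')]


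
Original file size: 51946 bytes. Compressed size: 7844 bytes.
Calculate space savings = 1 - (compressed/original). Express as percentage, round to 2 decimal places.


ratio = compressed/original = 7844/51946 = 0.151003
savings = 1 - ratio = 1 - 0.151003 = 0.848997
as a percentage: 0.848997 * 100 = 84.9%

Space savings = 1 - 7844/51946 = 84.9%


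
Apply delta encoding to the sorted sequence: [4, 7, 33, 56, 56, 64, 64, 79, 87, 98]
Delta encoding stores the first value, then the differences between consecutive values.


First value: 4
Deltas:
  7 - 4 = 3
  33 - 7 = 26
  56 - 33 = 23
  56 - 56 = 0
  64 - 56 = 8
  64 - 64 = 0
  79 - 64 = 15
  87 - 79 = 8
  98 - 87 = 11


Delta encoded: [4, 3, 26, 23, 0, 8, 0, 15, 8, 11]


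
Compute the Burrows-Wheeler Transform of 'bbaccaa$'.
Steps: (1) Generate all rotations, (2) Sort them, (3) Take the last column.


Rotations (sorted):
  0: $bbaccaa -> last char: a
  1: a$bbacca -> last char: a
  2: aa$bbacc -> last char: c
  3: accaa$bb -> last char: b
  4: baccaa$b -> last char: b
  5: bbaccaa$ -> last char: $
  6: caa$bbac -> last char: c
  7: ccaa$bba -> last char: a


BWT = aacbb$ca


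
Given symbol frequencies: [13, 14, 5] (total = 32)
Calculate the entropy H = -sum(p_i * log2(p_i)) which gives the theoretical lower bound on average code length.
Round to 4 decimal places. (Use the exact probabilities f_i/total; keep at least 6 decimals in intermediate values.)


Per-symbol terms -p_i * log2(p_i) with p_i = f_i/32:
  p = 13/32 = 0.406250: log2(p) = -1.299560, -p*log2(p) = 0.527946
  p = 14/32 = 0.437500: log2(p) = -1.192645, -p*log2(p) = 0.521782
  p = 5/32 = 0.156250: log2(p) = -2.678072, -p*log2(p) = 0.418449
H = 0.527946 + 0.521782 + 0.418449 = 1.468177

H = 1.4682 bits/symbol


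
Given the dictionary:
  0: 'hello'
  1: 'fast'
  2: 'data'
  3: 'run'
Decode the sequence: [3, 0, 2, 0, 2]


Look up each index in the dictionary:
  3 -> 'run'
  0 -> 'hello'
  2 -> 'data'
  0 -> 'hello'
  2 -> 'data'

Decoded: "run hello data hello data"


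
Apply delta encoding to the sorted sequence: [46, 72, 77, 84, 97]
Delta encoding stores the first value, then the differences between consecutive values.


First value: 46
Deltas:
  72 - 46 = 26
  77 - 72 = 5
  84 - 77 = 7
  97 - 84 = 13


Delta encoded: [46, 26, 5, 7, 13]


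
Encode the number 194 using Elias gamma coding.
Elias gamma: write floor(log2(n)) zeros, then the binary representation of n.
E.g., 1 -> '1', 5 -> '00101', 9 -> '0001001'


num_bits = floor(log2(194)) + 1 = 8
leading_zeros = num_bits - 1 = 7
binary(194) = 11000010

Elias gamma(194) = '0000000' + '11000010' = 000000011000010 (15 bits)


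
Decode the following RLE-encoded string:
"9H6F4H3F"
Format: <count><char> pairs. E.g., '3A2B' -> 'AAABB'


Expanding each <count><char> pair:
  9H -> 'HHHHHHHHH'
  6F -> 'FFFFFF'
  4H -> 'HHHH'
  3F -> 'FFF'

Decoded = HHHHHHHHHFFFFFFHHHHFFF


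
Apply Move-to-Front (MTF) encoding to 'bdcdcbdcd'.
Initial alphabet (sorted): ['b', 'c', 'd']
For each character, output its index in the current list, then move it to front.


MTF encoding:
'b': index 0 in ['b', 'c', 'd'] -> ['b', 'c', 'd']
'd': index 2 in ['b', 'c', 'd'] -> ['d', 'b', 'c']
'c': index 2 in ['d', 'b', 'c'] -> ['c', 'd', 'b']
'd': index 1 in ['c', 'd', 'b'] -> ['d', 'c', 'b']
'c': index 1 in ['d', 'c', 'b'] -> ['c', 'd', 'b']
'b': index 2 in ['c', 'd', 'b'] -> ['b', 'c', 'd']
'd': index 2 in ['b', 'c', 'd'] -> ['d', 'b', 'c']
'c': index 2 in ['d', 'b', 'c'] -> ['c', 'd', 'b']
'd': index 1 in ['c', 'd', 'b'] -> ['d', 'c', 'b']


Output: [0, 2, 2, 1, 1, 2, 2, 2, 1]


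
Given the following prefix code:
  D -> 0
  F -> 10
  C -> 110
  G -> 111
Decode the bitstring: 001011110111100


Decoding step by step:
Bits 0 -> D
Bits 0 -> D
Bits 10 -> F
Bits 111 -> G
Bits 10 -> F
Bits 111 -> G
Bits 10 -> F
Bits 0 -> D


Decoded message: DDFGFGFD


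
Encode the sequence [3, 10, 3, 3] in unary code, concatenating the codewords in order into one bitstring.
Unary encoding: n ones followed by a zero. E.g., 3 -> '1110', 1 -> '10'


Encode each number as n ones followed by a terminating 0:
  3 -> 1110 (4 bits)
  10 -> 11111111110 (11 bits)
  3 -> 1110 (4 bits)
  3 -> 1110 (4 bits)
Total length = 4 + 11 + 4 + 4 = 23 bits.

Unary([3, 10, 3, 3]) = 11101111111111011101110 (23 bits)


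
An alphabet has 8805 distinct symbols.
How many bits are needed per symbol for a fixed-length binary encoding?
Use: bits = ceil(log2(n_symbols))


log2(8805) = 13.1041
Bracket: 2^13 = 8192 < 8805 <= 2^14 = 16384
So ceil(log2(8805)) = 14

bits = ceil(log2(8805)) = ceil(13.1041) = 14 bits


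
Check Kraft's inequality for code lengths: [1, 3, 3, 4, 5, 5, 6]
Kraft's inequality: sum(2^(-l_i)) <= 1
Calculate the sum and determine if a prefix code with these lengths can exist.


Sum = 2^(-1) + 2^(-3) + 2^(-3) + 2^(-4) + 2^(-5) + 2^(-5) + 2^(-6)
    = 0.5 + 0.125 + 0.125 + 0.0625 + 0.03125 + 0.03125 + 0.015625
    = 57/64 = 0.890625
Since 0.890625 <= 1, Kraft's inequality IS satisfied.
A prefix code with these lengths CAN exist.

Kraft sum = 0.890625. Satisfied.


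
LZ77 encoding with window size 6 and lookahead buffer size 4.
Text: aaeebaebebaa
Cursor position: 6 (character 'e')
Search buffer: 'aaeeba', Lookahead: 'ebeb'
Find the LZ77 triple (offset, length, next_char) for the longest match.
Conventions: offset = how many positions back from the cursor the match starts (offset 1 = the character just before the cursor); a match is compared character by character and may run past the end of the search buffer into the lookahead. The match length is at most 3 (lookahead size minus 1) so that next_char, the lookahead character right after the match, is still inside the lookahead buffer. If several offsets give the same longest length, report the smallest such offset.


Try each offset into the search buffer:
  offset=1 (pos 5, char 'a'): match length 0
  offset=2 (pos 4, char 'b'): match length 0
  offset=3 (pos 3, char 'e'): match length 2
  offset=4 (pos 2, char 'e'): match length 1
  offset=5 (pos 1, char 'a'): match length 0
  offset=6 (pos 0, char 'a'): match length 0
Longest match has length 2 at offset 3.
next_char = character at position 6 + 2 = 8 -> 'e'

Best match: offset=3, length=2 (matching 'eb' starting at position 3)
LZ77 triple: (3, 2, 'e')


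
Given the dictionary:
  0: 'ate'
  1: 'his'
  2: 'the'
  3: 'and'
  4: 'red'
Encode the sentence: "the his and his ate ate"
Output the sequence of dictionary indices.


Look up each word in the dictionary:
  'the' -> 2
  'his' -> 1
  'and' -> 3
  'his' -> 1
  'ate' -> 0
  'ate' -> 0

Encoded: [2, 1, 3, 1, 0, 0]


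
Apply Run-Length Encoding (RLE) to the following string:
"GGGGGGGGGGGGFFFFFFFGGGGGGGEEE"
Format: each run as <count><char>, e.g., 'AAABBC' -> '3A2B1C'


Scanning runs left to right:
  i=0: run of 'G' x 12 -> '12G'
  i=12: run of 'F' x 7 -> '7F'
  i=19: run of 'G' x 7 -> '7G'
  i=26: run of 'E' x 3 -> '3E'

RLE = 12G7F7G3E


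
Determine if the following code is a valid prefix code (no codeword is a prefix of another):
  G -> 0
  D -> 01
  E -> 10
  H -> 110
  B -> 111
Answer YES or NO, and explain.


Checking each pair (does one codeword prefix another?):
  G='0' vs D='01': prefix -- VIOLATION

NO -- this is NOT a valid prefix code. G (0) is a prefix of D (01).


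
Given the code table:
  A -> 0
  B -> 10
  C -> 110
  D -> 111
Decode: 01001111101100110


Decoding:
0 -> A
10 -> B
0 -> A
111 -> D
110 -> C
110 -> C
0 -> A
110 -> C


Result: ABADCCAC


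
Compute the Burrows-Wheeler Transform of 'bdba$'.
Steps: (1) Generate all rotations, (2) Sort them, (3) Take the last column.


Rotations (sorted):
  0: $bdba -> last char: a
  1: a$bdb -> last char: b
  2: ba$bd -> last char: d
  3: bdba$ -> last char: $
  4: dba$b -> last char: b


BWT = abd$b


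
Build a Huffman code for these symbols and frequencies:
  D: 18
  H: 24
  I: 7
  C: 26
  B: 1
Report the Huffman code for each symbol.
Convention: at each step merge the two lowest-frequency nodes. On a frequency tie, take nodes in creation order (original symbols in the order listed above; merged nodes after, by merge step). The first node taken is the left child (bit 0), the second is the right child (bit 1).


Huffman tree construction:
Step 1: Merge B(1) + I(7) = 8
Step 2: Merge (B+I)(8) + D(18) = 26
Step 3: Merge H(24) + C(26) = 50
Step 4: Merge ((B+I)+D)(26) + (H+C)(50) = 76
Read each symbol's code off the tree from the root (left child = 0, right child = 1).

Codes:
  D: 01 (length 2)
  H: 10 (length 2)
  I: 001 (length 3)
  C: 11 (length 2)
  B: 000 (length 3)
Average code length: 160/76 = 2.1053 bits/symbol


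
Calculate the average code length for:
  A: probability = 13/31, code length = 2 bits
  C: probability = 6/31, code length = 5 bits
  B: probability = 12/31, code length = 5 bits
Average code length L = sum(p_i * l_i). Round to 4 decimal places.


Weighted contributions p_i * l_i:
  A: (13/31) * 2 = 26/31
  C: (6/31) * 5 = 30/31
  B: (12/31) * 5 = 60/31
Sum = (26 + 30 + 60)/31 = 116/31

L = 116/31 = 3.7419 bits/symbol


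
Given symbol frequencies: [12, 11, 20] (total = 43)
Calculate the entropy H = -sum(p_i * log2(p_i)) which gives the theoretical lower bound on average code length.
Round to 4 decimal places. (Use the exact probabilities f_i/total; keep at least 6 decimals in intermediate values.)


Per-symbol terms -p_i * log2(p_i) with p_i = f_i/43:
  p = 12/43 = 0.279070: log2(p) = -1.841302, -p*log2(p) = 0.513852
  p = 11/43 = 0.255814: log2(p) = -1.966833, -p*log2(p) = 0.503143
  p = 20/43 = 0.465116: log2(p) = -1.104337, -p*log2(p) = 0.513645
H = 0.513852 + 0.503143 + 0.513645 = 1.530640

H = 1.5306 bits/symbol


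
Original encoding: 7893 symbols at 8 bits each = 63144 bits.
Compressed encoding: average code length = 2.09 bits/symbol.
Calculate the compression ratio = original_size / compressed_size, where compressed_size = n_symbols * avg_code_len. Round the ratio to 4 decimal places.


original_size = n_symbols * orig_bits = 7893 * 8 = 63144 bits
compressed_size = n_symbols * avg_code_len = 7893 * 2.09 = 16496.37 bits
ratio = original_size / compressed_size = 63144 / 16496.37 = 3.8278

Compression ratio = 3.8278


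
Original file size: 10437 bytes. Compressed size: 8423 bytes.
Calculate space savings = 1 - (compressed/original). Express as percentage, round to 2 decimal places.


ratio = compressed/original = 8423/10437 = 0.807033
savings = 1 - ratio = 1 - 0.807033 = 0.192967
as a percentage: 0.192967 * 100 = 19.3%

Space savings = 1 - 8423/10437 = 19.3%


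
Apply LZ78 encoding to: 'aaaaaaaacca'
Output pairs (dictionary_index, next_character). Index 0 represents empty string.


LZ78 encoding steps:
Dictionary: {0: ''}
Step 1: w='' (idx 0), next='a' -> output (0, 'a'), add 'a' as idx 1
Step 2: w='a' (idx 1), next='a' -> output (1, 'a'), add 'aa' as idx 2
Step 3: w='aa' (idx 2), next='a' -> output (2, 'a'), add 'aaa' as idx 3
Step 4: w='aa' (idx 2), next='c' -> output (2, 'c'), add 'aac' as idx 4
Step 5: w='' (idx 0), next='c' -> output (0, 'c'), add 'c' as idx 5
Step 6: w='a' (idx 1), end of input -> output (1, '')


Encoded: [(0, 'a'), (1, 'a'), (2, 'a'), (2, 'c'), (0, 'c'), (1, '')]


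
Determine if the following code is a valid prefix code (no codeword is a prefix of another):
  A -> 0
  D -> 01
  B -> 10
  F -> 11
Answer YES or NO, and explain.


Checking each pair (does one codeword prefix another?):
  A='0' vs D='01': prefix -- VIOLATION

NO -- this is NOT a valid prefix code. A (0) is a prefix of D (01).


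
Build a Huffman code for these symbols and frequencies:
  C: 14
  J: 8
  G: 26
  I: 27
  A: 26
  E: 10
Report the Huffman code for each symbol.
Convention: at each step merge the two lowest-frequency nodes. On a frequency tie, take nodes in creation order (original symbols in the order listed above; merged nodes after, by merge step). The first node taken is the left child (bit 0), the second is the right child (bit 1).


Huffman tree construction:
Step 1: Merge J(8) + E(10) = 18
Step 2: Merge C(14) + (J+E)(18) = 32
Step 3: Merge G(26) + A(26) = 52
Step 4: Merge I(27) + (C+(J+E))(32) = 59
Step 5: Merge (G+A)(52) + (I+(C+(J+E)))(59) = 111
Read each symbol's code off the tree from the root (left child = 0, right child = 1).

Codes:
  C: 110 (length 3)
  J: 1110 (length 4)
  G: 00 (length 2)
  I: 10 (length 2)
  A: 01 (length 2)
  E: 1111 (length 4)
Average code length: 272/111 = 2.4505 bits/symbol


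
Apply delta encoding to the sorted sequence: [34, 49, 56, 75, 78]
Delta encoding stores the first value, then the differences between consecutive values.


First value: 34
Deltas:
  49 - 34 = 15
  56 - 49 = 7
  75 - 56 = 19
  78 - 75 = 3


Delta encoded: [34, 15, 7, 19, 3]


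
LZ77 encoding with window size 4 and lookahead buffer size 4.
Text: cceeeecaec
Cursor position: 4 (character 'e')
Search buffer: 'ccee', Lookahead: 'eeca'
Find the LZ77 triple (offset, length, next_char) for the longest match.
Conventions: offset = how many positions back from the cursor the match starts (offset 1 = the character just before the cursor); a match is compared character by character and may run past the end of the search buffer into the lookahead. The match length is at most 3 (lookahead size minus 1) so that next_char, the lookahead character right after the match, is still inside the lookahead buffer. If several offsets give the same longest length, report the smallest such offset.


Try each offset into the search buffer:
  offset=1 (pos 3, char 'e'): match length 2
  offset=2 (pos 2, char 'e'): match length 2
  offset=3 (pos 1, char 'c'): match length 0
  offset=4 (pos 0, char 'c'): match length 0
Longest match has length 2, found at offsets 1, 2; take the smallest, offset 1.
next_char = character at position 4 + 2 = 6 -> 'c'

Best match: offset=1, length=2 (matching 'ee' starting at position 3)
LZ77 triple: (1, 2, 'c')


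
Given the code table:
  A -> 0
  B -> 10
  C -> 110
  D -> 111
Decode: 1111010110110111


Decoding:
111 -> D
10 -> B
10 -> B
110 -> C
110 -> C
111 -> D


Result: DBBCCD


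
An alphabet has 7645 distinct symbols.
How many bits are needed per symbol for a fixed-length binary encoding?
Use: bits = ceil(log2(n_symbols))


log2(7645) = 12.9003
Bracket: 2^12 = 4096 < 7645 <= 2^13 = 8192
So ceil(log2(7645)) = 13

bits = ceil(log2(7645)) = ceil(12.9003) = 13 bits


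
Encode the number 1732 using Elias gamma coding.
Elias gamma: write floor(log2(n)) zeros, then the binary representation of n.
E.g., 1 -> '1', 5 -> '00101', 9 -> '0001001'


num_bits = floor(log2(1732)) + 1 = 11
leading_zeros = num_bits - 1 = 10
binary(1732) = 11011000100

Elias gamma(1732) = '0000000000' + '11011000100' = 000000000011011000100 (21 bits)


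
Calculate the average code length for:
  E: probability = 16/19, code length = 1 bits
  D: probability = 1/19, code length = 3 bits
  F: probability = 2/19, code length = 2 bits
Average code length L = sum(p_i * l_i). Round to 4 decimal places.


Weighted contributions p_i * l_i:
  E: (16/19) * 1 = 16/19
  D: (1/19) * 3 = 3/19
  F: (2/19) * 2 = 4/19
Sum = (16 + 3 + 4)/19 = 23/19

L = 23/19 = 1.2105 bits/symbol


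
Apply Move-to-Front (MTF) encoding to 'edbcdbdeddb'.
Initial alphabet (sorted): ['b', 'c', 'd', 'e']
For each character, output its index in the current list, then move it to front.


MTF encoding:
'e': index 3 in ['b', 'c', 'd', 'e'] -> ['e', 'b', 'c', 'd']
'd': index 3 in ['e', 'b', 'c', 'd'] -> ['d', 'e', 'b', 'c']
'b': index 2 in ['d', 'e', 'b', 'c'] -> ['b', 'd', 'e', 'c']
'c': index 3 in ['b', 'd', 'e', 'c'] -> ['c', 'b', 'd', 'e']
'd': index 2 in ['c', 'b', 'd', 'e'] -> ['d', 'c', 'b', 'e']
'b': index 2 in ['d', 'c', 'b', 'e'] -> ['b', 'd', 'c', 'e']
'd': index 1 in ['b', 'd', 'c', 'e'] -> ['d', 'b', 'c', 'e']
'e': index 3 in ['d', 'b', 'c', 'e'] -> ['e', 'd', 'b', 'c']
'd': index 1 in ['e', 'd', 'b', 'c'] -> ['d', 'e', 'b', 'c']
'd': index 0 in ['d', 'e', 'b', 'c'] -> ['d', 'e', 'b', 'c']
'b': index 2 in ['d', 'e', 'b', 'c'] -> ['b', 'd', 'e', 'c']


Output: [3, 3, 2, 3, 2, 2, 1, 3, 1, 0, 2]


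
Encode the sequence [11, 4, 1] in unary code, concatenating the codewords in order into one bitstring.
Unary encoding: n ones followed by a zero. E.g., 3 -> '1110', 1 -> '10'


Encode each number as n ones followed by a terminating 0:
  11 -> 111111111110 (12 bits)
  4 -> 11110 (5 bits)
  1 -> 10 (2 bits)
Total length = 12 + 5 + 2 = 19 bits.

Unary([11, 4, 1]) = 1111111111101111010 (19 bits)


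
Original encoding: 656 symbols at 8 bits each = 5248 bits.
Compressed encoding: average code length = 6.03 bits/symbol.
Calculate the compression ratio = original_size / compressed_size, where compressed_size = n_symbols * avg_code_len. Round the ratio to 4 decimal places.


original_size = n_symbols * orig_bits = 656 * 8 = 5248 bits
compressed_size = n_symbols * avg_code_len = 656 * 6.03 = 3955.68 bits
ratio = original_size / compressed_size = 5248 / 3955.68 = 1.3267

Compression ratio = 1.3267


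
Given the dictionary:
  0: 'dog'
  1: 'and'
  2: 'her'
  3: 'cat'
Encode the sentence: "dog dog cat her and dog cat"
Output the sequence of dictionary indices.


Look up each word in the dictionary:
  'dog' -> 0
  'dog' -> 0
  'cat' -> 3
  'her' -> 2
  'and' -> 1
  'dog' -> 0
  'cat' -> 3

Encoded: [0, 0, 3, 2, 1, 0, 3]


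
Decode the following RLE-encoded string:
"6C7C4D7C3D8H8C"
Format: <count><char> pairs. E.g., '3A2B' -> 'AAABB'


Expanding each <count><char> pair:
  6C -> 'CCCCCC'
  7C -> 'CCCCCCC'
  4D -> 'DDDD'
  7C -> 'CCCCCCC'
  3D -> 'DDD'
  8H -> 'HHHHHHHH'
  8C -> 'CCCCCCCC'

Decoded = CCCCCCCCCCCCCDDDDCCCCCCCDDDHHHHHHHHCCCCCCCC


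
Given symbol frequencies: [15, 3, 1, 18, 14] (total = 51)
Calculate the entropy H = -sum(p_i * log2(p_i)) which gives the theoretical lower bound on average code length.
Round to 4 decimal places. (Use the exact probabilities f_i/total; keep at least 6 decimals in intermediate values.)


Per-symbol terms -p_i * log2(p_i) with p_i = f_i/51:
  p = 15/51 = 0.294118: log2(p) = -1.765535, -p*log2(p) = 0.519275
  p = 3/51 = 0.058824: log2(p) = -4.087463, -p*log2(p) = 0.240439
  p = 1/51 = 0.019608: log2(p) = -5.672425, -p*log2(p) = 0.111224
  p = 18/51 = 0.352941: log2(p) = -1.502500, -p*log2(p) = 0.530294
  p = 14/51 = 0.274510: log2(p) = -1.865070, -p*log2(p) = 0.511980
H = 0.519275 + 0.240439 + 0.111224 + 0.530294 + 0.511980 = 1.913212

H = 1.9132 bits/symbol


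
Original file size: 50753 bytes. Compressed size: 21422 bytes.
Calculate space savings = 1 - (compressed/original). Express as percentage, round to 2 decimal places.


ratio = compressed/original = 21422/50753 = 0.422083
savings = 1 - ratio = 1 - 0.422083 = 0.577917
as a percentage: 0.577917 * 100 = 57.79%

Space savings = 1 - 21422/50753 = 57.79%


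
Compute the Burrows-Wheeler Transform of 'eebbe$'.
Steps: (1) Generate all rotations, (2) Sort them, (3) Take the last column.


Rotations (sorted):
  0: $eebbe -> last char: e
  1: bbe$ee -> last char: e
  2: be$eeb -> last char: b
  3: e$eebb -> last char: b
  4: ebbe$e -> last char: e
  5: eebbe$ -> last char: $


BWT = eebbe$


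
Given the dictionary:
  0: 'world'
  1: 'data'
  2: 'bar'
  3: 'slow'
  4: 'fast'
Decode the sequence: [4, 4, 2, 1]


Look up each index in the dictionary:
  4 -> 'fast'
  4 -> 'fast'
  2 -> 'bar'
  1 -> 'data'

Decoded: "fast fast bar data"


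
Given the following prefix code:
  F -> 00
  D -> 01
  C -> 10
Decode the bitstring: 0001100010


Decoding step by step:
Bits 00 -> F
Bits 01 -> D
Bits 10 -> C
Bits 00 -> F
Bits 10 -> C


Decoded message: FDCFC


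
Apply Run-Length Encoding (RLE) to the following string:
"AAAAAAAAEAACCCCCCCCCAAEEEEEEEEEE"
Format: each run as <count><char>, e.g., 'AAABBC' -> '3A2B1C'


Scanning runs left to right:
  i=0: run of 'A' x 8 -> '8A'
  i=8: run of 'E' x 1 -> '1E'
  i=9: run of 'A' x 2 -> '2A'
  i=11: run of 'C' x 9 -> '9C'
  i=20: run of 'A' x 2 -> '2A'
  i=22: run of 'E' x 10 -> '10E'

RLE = 8A1E2A9C2A10E


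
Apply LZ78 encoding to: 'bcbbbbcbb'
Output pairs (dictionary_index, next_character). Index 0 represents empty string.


LZ78 encoding steps:
Dictionary: {0: ''}
Step 1: w='' (idx 0), next='b' -> output (0, 'b'), add 'b' as idx 1
Step 2: w='' (idx 0), next='c' -> output (0, 'c'), add 'c' as idx 2
Step 3: w='b' (idx 1), next='b' -> output (1, 'b'), add 'bb' as idx 3
Step 4: w='bb' (idx 3), next='c' -> output (3, 'c'), add 'bbc' as idx 4
Step 5: w='bb' (idx 3), end of input -> output (3, '')


Encoded: [(0, 'b'), (0, 'c'), (1, 'b'), (3, 'c'), (3, '')]


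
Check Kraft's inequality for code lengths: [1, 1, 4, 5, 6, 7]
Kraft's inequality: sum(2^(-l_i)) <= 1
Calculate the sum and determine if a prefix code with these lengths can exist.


Sum = 2^(-1) + 2^(-1) + 2^(-4) + 2^(-5) + 2^(-6) + 2^(-7)
    = 0.5 + 0.5 + 0.0625 + 0.03125 + 0.015625 + 0.0078125
    = 143/128 = 1.1171875
Since 1.1171875 > 1, Kraft's inequality is NOT satisfied.
A prefix code with these lengths CANNOT exist.

Kraft sum = 1.1171875. Not satisfied.


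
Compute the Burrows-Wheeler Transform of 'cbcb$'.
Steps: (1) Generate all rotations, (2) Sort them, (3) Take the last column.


Rotations (sorted):
  0: $cbcb -> last char: b
  1: b$cbc -> last char: c
  2: bcb$c -> last char: c
  3: cb$cb -> last char: b
  4: cbcb$ -> last char: $


BWT = bccb$


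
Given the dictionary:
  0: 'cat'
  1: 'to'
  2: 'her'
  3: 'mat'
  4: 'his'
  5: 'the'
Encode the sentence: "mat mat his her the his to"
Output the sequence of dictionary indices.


Look up each word in the dictionary:
  'mat' -> 3
  'mat' -> 3
  'his' -> 4
  'her' -> 2
  'the' -> 5
  'his' -> 4
  'to' -> 1

Encoded: [3, 3, 4, 2, 5, 4, 1]


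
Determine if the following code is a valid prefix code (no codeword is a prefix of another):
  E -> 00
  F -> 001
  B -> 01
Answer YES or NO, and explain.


Checking each pair (does one codeword prefix another?):
  E='00' vs F='001': prefix -- VIOLATION

NO -- this is NOT a valid prefix code. E (00) is a prefix of F (001).


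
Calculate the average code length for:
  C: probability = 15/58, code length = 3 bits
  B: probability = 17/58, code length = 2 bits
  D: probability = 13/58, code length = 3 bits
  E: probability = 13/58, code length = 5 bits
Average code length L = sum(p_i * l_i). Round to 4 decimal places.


Weighted contributions p_i * l_i:
  C: (15/58) * 3 = 45/58
  B: (17/58) * 2 = 34/58
  D: (13/58) * 3 = 39/58
  E: (13/58) * 5 = 65/58
Sum = (45 + 34 + 39 + 65)/58 = 183/58

L = 183/58 = 3.1552 bits/symbol


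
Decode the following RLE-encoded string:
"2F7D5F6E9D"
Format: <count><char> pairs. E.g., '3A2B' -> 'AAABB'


Expanding each <count><char> pair:
  2F -> 'FF'
  7D -> 'DDDDDDD'
  5F -> 'FFFFF'
  6E -> 'EEEEEE'
  9D -> 'DDDDDDDDD'

Decoded = FFDDDDDDDFFFFFEEEEEEDDDDDDDDD


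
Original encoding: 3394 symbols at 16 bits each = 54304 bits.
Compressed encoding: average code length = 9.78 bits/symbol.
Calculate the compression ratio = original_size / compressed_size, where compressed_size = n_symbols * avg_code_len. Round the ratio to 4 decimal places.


original_size = n_symbols * orig_bits = 3394 * 16 = 54304 bits
compressed_size = n_symbols * avg_code_len = 3394 * 9.78 = 33193.32 bits
ratio = original_size / compressed_size = 54304 / 33193.32 = 1.636

Compression ratio = 1.636


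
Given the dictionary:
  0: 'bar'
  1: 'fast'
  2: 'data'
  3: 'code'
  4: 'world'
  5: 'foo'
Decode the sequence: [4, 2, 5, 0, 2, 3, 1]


Look up each index in the dictionary:
  4 -> 'world'
  2 -> 'data'
  5 -> 'foo'
  0 -> 'bar'
  2 -> 'data'
  3 -> 'code'
  1 -> 'fast'

Decoded: "world data foo bar data code fast"


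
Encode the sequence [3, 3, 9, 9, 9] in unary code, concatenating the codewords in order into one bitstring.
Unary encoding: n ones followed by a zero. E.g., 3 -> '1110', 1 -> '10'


Encode each number as n ones followed by a terminating 0:
  3 -> 1110 (4 bits)
  3 -> 1110 (4 bits)
  9 -> 1111111110 (10 bits)
  9 -> 1111111110 (10 bits)
  9 -> 1111111110 (10 bits)
Total length = 4 + 4 + 10 + 10 + 10 = 38 bits.

Unary([3, 3, 9, 9, 9]) = 11101110111111111011111111101111111110 (38 bits)


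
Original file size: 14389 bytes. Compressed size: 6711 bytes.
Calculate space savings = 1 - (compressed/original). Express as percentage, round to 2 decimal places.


ratio = compressed/original = 6711/14389 = 0.466398
savings = 1 - ratio = 1 - 0.466398 = 0.533602
as a percentage: 0.533602 * 100 = 53.36%

Space savings = 1 - 6711/14389 = 53.36%


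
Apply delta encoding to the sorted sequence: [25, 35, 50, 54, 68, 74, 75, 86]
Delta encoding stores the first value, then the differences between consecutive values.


First value: 25
Deltas:
  35 - 25 = 10
  50 - 35 = 15
  54 - 50 = 4
  68 - 54 = 14
  74 - 68 = 6
  75 - 74 = 1
  86 - 75 = 11


Delta encoded: [25, 10, 15, 4, 14, 6, 1, 11]


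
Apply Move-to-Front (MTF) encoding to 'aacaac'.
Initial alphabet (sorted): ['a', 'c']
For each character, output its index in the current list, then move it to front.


MTF encoding:
'a': index 0 in ['a', 'c'] -> ['a', 'c']
'a': index 0 in ['a', 'c'] -> ['a', 'c']
'c': index 1 in ['a', 'c'] -> ['c', 'a']
'a': index 1 in ['c', 'a'] -> ['a', 'c']
'a': index 0 in ['a', 'c'] -> ['a', 'c']
'c': index 1 in ['a', 'c'] -> ['c', 'a']


Output: [0, 0, 1, 1, 0, 1]


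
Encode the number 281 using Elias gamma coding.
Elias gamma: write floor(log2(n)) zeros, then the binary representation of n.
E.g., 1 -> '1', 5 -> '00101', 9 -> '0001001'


num_bits = floor(log2(281)) + 1 = 9
leading_zeros = num_bits - 1 = 8
binary(281) = 100011001

Elias gamma(281) = '00000000' + '100011001' = 00000000100011001 (17 bits)


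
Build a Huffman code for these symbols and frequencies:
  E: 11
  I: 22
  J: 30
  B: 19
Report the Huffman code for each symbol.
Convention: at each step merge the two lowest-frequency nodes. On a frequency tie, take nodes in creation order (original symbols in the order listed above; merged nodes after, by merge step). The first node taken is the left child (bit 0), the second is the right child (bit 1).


Huffman tree construction:
Step 1: Merge E(11) + B(19) = 30
Step 2: Merge I(22) + J(30) = 52
Step 3: Merge (E+B)(30) + (I+J)(52) = 82
Read each symbol's code off the tree from the root (left child = 0, right child = 1).

Codes:
  E: 00 (length 2)
  I: 10 (length 2)
  J: 11 (length 2)
  B: 01 (length 2)
Average code length: 164/82 = 2.0000 bits/symbol


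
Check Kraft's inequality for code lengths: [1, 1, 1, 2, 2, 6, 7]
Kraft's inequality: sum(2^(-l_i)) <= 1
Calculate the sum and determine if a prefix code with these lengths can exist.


Sum = 2^(-1) + 2^(-1) + 2^(-1) + 2^(-2) + 2^(-2) + 2^(-6) + 2^(-7)
    = 0.5 + 0.5 + 0.5 + 0.25 + 0.25 + 0.015625 + 0.0078125
    = 259/128 = 2.0234375
Since 2.0234375 > 1, Kraft's inequality is NOT satisfied.
A prefix code with these lengths CANNOT exist.

Kraft sum = 2.0234375. Not satisfied.


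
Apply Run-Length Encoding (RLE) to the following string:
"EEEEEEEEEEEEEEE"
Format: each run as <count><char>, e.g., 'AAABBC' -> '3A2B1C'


Scanning runs left to right:
  i=0: run of 'E' x 15 -> '15E'

RLE = 15E


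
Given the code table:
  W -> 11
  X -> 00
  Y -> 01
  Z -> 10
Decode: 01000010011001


Decoding:
01 -> Y
00 -> X
00 -> X
10 -> Z
01 -> Y
10 -> Z
01 -> Y


Result: YXXZYZY


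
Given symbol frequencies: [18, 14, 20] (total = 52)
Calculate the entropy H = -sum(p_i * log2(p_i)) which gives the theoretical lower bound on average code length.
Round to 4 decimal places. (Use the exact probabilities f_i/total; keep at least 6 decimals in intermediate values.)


Per-symbol terms -p_i * log2(p_i) with p_i = f_i/52:
  p = 18/52 = 0.346154: log2(p) = -1.530515, -p*log2(p) = 0.529794
  p = 14/52 = 0.269231: log2(p) = -1.893085, -p*log2(p) = 0.509677
  p = 20/52 = 0.384615: log2(p) = -1.378512, -p*log2(p) = 0.530197
H = 0.529794 + 0.509677 + 0.530197 = 1.569668

H = 1.5697 bits/symbol


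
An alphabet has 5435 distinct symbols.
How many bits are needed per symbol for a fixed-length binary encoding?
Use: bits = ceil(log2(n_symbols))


log2(5435) = 12.4081
Bracket: 2^12 = 4096 < 5435 <= 2^13 = 8192
So ceil(log2(5435)) = 13

bits = ceil(log2(5435)) = ceil(12.4081) = 13 bits


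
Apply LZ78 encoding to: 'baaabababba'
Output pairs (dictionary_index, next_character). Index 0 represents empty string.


LZ78 encoding steps:
Dictionary: {0: ''}
Step 1: w='' (idx 0), next='b' -> output (0, 'b'), add 'b' as idx 1
Step 2: w='' (idx 0), next='a' -> output (0, 'a'), add 'a' as idx 2
Step 3: w='a' (idx 2), next='a' -> output (2, 'a'), add 'aa' as idx 3
Step 4: w='b' (idx 1), next='a' -> output (1, 'a'), add 'ba' as idx 4
Step 5: w='ba' (idx 4), next='b' -> output (4, 'b'), add 'bab' as idx 5
Step 6: w='ba' (idx 4), end of input -> output (4, '')


Encoded: [(0, 'b'), (0, 'a'), (2, 'a'), (1, 'a'), (4, 'b'), (4, '')]


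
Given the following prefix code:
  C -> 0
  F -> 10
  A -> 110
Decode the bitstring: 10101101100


Decoding step by step:
Bits 10 -> F
Bits 10 -> F
Bits 110 -> A
Bits 110 -> A
Bits 0 -> C


Decoded message: FFAAC


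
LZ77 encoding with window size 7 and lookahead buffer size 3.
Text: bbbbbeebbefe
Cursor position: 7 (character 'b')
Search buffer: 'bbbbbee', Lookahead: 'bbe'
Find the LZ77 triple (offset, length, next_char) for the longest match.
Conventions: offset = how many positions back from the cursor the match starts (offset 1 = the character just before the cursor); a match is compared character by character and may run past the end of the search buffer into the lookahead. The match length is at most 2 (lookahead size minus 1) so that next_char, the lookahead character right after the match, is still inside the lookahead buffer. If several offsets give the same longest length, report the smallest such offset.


Try each offset into the search buffer:
  offset=1 (pos 6, char 'e'): match length 0
  offset=2 (pos 5, char 'e'): match length 0
  offset=3 (pos 4, char 'b'): match length 1
  offset=4 (pos 3, char 'b'): match length 2
  offset=5 (pos 2, char 'b'): match length 2
  offset=6 (pos 1, char 'b'): match length 2
  offset=7 (pos 0, char 'b'): match length 2
Longest match has length 2, found at offsets 4, 5, 6, 7; take the smallest, offset 4.
next_char = character at position 7 + 2 = 9 -> 'e'

Best match: offset=4, length=2 (matching 'bb' starting at position 3)
LZ77 triple: (4, 2, 'e')


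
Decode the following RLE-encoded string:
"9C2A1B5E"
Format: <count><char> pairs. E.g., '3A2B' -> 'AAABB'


Expanding each <count><char> pair:
  9C -> 'CCCCCCCCC'
  2A -> 'AA'
  1B -> 'B'
  5E -> 'EEEEE'

Decoded = CCCCCCCCCAABEEEEE


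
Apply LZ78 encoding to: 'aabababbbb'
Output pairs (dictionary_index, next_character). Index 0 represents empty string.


LZ78 encoding steps:
Dictionary: {0: ''}
Step 1: w='' (idx 0), next='a' -> output (0, 'a'), add 'a' as idx 1
Step 2: w='a' (idx 1), next='b' -> output (1, 'b'), add 'ab' as idx 2
Step 3: w='ab' (idx 2), next='a' -> output (2, 'a'), add 'aba' as idx 3
Step 4: w='' (idx 0), next='b' -> output (0, 'b'), add 'b' as idx 4
Step 5: w='b' (idx 4), next='b' -> output (4, 'b'), add 'bb' as idx 5
Step 6: w='b' (idx 4), end of input -> output (4, '')


Encoded: [(0, 'a'), (1, 'b'), (2, 'a'), (0, 'b'), (4, 'b'), (4, '')]


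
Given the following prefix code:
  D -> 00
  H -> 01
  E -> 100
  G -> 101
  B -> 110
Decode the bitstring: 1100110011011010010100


Decoding step by step:
Bits 110 -> B
Bits 01 -> H
Bits 100 -> E
Bits 110 -> B
Bits 110 -> B
Bits 100 -> E
Bits 101 -> G
Bits 00 -> D


Decoded message: BHEBBEGD


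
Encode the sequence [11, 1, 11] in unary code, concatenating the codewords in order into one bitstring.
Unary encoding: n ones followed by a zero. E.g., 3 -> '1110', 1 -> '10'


Encode each number as n ones followed by a terminating 0:
  11 -> 111111111110 (12 bits)
  1 -> 10 (2 bits)
  11 -> 111111111110 (12 bits)
Total length = 12 + 2 + 12 = 26 bits.

Unary([11, 1, 11]) = 11111111111010111111111110 (26 bits)


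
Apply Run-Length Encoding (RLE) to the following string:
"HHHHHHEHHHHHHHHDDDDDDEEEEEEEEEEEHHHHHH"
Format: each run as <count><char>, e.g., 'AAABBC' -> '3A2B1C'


Scanning runs left to right:
  i=0: run of 'H' x 6 -> '6H'
  i=6: run of 'E' x 1 -> '1E'
  i=7: run of 'H' x 8 -> '8H'
  i=15: run of 'D' x 6 -> '6D'
  i=21: run of 'E' x 11 -> '11E'
  i=32: run of 'H' x 6 -> '6H'

RLE = 6H1E8H6D11E6H
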